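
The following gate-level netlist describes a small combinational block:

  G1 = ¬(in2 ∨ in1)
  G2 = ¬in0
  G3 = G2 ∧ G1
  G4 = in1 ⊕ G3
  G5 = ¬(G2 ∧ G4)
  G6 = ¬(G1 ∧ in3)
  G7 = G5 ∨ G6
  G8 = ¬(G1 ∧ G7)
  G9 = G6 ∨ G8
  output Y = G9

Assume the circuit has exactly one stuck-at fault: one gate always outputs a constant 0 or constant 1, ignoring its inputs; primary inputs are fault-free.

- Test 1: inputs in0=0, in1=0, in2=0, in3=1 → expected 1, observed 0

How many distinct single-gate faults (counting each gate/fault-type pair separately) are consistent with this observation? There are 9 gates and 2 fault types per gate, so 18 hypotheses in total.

7

Fault-free: G1=1, G2=1, G3=1, G4=1, G5=0, G6=0, G7=0, G8=1, G9=1 → 1. Observed 0.
  G1: none of the 2 fault types match ✗
  G2: stuck-at-0 ✓; others ✗
  G3: stuck-at-0 ✓; others ✗
  G4: stuck-at-0 ✓; others ✗
  G5: stuck-at-1 ✓; others ✗
  G6: none of the 2 fault types match ✗
  G7: stuck-at-1 ✓; others ✗
  G8: stuck-at-0 ✓; others ✗
  G9: stuck-at-0 ✓; others ✗
Consistent faults: {G2 stuck-at-0, G3 stuck-at-0, G4 stuck-at-0, G5 stuck-at-1, G7 stuck-at-1, G8 stuck-at-0, G9 stuck-at-0} — 7 in all.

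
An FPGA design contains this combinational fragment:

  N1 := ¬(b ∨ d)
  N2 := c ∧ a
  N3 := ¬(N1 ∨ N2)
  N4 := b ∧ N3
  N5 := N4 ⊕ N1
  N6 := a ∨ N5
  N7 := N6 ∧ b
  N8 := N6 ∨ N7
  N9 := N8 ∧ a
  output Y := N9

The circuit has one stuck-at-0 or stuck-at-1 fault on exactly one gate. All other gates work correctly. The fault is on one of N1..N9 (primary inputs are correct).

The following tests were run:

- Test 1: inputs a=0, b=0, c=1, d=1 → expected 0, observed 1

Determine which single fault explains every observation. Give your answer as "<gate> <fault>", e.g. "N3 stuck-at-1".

Fault-free values for test 1 (a=0, b=0, c=1, d=1): N1=0, N2=0, N3=1, N4=0, N5=0, N6=0, N7=0, N8=0, N9=0, giving Y=0. Observed 1.
Test 1: faults giving observed 1 are {N9 stuck-at-1}.
Only N9 stuck-at-1 is consistent with every test.

N9 stuck-at-1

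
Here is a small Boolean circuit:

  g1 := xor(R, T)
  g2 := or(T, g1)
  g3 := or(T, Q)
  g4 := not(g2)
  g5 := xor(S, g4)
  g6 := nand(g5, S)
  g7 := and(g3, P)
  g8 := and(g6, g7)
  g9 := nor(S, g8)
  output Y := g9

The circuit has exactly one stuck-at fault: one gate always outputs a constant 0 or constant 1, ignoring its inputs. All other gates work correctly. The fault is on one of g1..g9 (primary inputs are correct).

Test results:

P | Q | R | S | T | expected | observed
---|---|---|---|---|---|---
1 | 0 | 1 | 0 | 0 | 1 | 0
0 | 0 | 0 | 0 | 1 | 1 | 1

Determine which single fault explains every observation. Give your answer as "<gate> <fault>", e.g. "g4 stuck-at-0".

g3 stuck-at-1

Fault-free values for test 1 (P=1, Q=0, R=1, S=0, T=0): g1=1, g2=1, g3=0, g4=0, g5=0, g6=1, g7=0, g8=0, g9=1, giving Y=1. Observed 0.
Test 1: faults giving observed 0 are {g3 stuck-at-1, g7 stuck-at-1, g8 stuck-at-1, g9 stuck-at-0}.
Test 2 (P=0, Q=0, R=0, S=0, T=1): fault-free g1=1, g2=1, g3=1, g4=0, g5=0, g6=1, g7=0, g8=0, g9=1 → 1; observed 1. Eliminates g7 stuck-at-1, g8 stuck-at-1, g9 stuck-at-0.
Only g3 stuck-at-1 is consistent with every test.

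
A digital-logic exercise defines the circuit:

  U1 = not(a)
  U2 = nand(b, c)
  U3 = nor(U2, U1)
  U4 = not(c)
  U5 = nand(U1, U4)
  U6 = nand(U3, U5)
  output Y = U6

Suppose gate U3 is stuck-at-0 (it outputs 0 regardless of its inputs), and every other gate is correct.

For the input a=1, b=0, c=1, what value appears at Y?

Propagate with U3 forced: U1=0, U2=1, U3=0 [stuck-at-0], U4=0, U5=1, U6=1.
So Y = 1. (Same as the fault-free value — the fault is masked on this input.)

1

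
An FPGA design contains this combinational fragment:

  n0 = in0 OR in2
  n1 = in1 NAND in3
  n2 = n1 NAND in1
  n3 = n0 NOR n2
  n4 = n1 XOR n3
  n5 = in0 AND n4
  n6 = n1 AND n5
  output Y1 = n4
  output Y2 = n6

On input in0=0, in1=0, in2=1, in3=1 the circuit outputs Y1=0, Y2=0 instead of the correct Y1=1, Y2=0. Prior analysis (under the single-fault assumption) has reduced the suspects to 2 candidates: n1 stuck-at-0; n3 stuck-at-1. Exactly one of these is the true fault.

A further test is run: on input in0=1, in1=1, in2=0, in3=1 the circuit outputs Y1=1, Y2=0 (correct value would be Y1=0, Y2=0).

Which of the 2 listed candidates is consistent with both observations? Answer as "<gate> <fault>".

Evaluate each candidate on input in0=1, in1=1, in2=0, in3=1:
  n1 stuck-at-0: n0=1, n1=0 [stuck-at-0], n2=1, n3=0, n4=0, n5=0, n6=0 → Y1=0, Y2=0 — eliminated
  n3 stuck-at-1: n0=1, n1=0, n2=1, n3=1 [stuck-at-1], n4=1, n5=1, n6=0 → Y1=1, Y2=0 — matches
Only n3 stuck-at-1 reproduces the observed Y1=1, Y2=0.

n3 stuck-at-1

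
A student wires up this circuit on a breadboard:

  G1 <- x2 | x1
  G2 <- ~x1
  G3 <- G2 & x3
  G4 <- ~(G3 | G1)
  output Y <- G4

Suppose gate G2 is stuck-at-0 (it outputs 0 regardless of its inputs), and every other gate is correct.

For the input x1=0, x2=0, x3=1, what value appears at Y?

1

Propagate with G2 forced: G1=0, G2=0 [stuck-at-0], G3=0, G4=1.
So Y = 1. (Without the fault it would be 0.)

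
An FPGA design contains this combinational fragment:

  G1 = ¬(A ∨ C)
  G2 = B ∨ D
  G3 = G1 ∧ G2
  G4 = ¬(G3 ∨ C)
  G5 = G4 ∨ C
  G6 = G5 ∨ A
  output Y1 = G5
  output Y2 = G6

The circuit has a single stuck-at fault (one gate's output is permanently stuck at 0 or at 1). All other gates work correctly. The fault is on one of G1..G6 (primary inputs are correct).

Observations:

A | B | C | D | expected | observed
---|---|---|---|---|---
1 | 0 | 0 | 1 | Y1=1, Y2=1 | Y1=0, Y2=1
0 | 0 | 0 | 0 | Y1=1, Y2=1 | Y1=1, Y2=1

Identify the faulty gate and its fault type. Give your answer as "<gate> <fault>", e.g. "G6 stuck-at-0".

Fault-free values for test 1 (A=1, B=0, C=0, D=1): G1=0, G2=1, G3=0, G4=1, G5=1, G6=1, giving Y1=1, Y2=1. Observed Y1=0, Y2=1.
Test 1: faults giving observed Y1=0, Y2=1 are {G1 stuck-at-1, G3 stuck-at-1, G4 stuck-at-0, G5 stuck-at-0}.
Test 2 (A=0, B=0, C=0, D=0): fault-free G1=1, G2=0, G3=0, G4=1, G5=1, G6=1 → Y1=1, Y2=1; observed Y1=1, Y2=1. Eliminates G3 stuck-at-1, G4 stuck-at-0, G5 stuck-at-0.
Only G1 stuck-at-1 is consistent with every test.

G1 stuck-at-1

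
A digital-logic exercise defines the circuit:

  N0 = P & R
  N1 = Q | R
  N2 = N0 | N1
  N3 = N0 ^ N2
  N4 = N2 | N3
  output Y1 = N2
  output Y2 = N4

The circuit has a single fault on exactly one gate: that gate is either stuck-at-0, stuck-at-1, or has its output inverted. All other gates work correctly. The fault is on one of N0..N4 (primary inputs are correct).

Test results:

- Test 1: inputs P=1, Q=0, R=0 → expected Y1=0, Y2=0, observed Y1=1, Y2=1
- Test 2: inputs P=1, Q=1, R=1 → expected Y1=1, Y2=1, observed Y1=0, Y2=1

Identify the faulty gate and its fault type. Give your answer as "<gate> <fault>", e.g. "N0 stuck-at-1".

N2 inverted output

Fault-free values for test 1 (P=1, Q=0, R=0): N0=0, N1=0, N2=0, N3=0, N4=0, giving Y1=0, Y2=0. Observed Y1=1, Y2=1.
Test 1: faults giving observed Y1=1, Y2=1 are {N0 stuck-at-1, N0 inverted output, N1 stuck-at-1, N1 inverted output, N2 stuck-at-1, N2 inverted output}.
Test 2 (P=1, Q=1, R=1): fault-free N0=1, N1=1, N2=1, N3=0, N4=1 → Y1=1, Y2=1; observed Y1=0, Y2=1. Eliminates N0 stuck-at-1, N0 inverted output, N1 stuck-at-1, N1 inverted output, N2 stuck-at-1.
Only N2 inverted output is consistent with every test.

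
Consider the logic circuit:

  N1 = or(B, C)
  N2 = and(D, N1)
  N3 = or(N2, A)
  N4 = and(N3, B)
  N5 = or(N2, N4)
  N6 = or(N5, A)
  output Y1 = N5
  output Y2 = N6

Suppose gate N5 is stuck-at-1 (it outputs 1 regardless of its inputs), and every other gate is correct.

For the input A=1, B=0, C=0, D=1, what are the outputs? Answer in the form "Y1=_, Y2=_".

Propagate with N5 forced: N1=0, N2=0, N3=1, N4=0, N5=1 [stuck-at-1], N6=1.
So the outputs are Y1=1, Y2=1. (Without the fault they would be Y1=0, Y2=1.)

Y1=1, Y2=1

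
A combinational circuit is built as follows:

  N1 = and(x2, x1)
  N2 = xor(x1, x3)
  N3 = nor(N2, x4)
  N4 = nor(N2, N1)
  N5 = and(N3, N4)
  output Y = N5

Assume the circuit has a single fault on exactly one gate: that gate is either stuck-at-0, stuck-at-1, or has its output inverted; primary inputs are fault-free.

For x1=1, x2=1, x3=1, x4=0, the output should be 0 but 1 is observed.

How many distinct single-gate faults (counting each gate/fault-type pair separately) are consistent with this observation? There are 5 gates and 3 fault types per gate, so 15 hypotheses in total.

Fault-free: N1=1, N2=0, N3=1, N4=0, N5=0 → 0. Observed 1.
  N1: stuck-at-0, inverted output ✓; others ✗
  N2: none of the 3 fault types match ✗
  N3: none of the 3 fault types match ✗
  N4: stuck-at-1, inverted output ✓; others ✗
  N5: stuck-at-1, inverted output ✓; others ✗
Consistent faults: {N1 stuck-at-0, N1 inverted output, N4 stuck-at-1, N4 inverted output, N5 stuck-at-1, N5 inverted output} — 6 in all.

6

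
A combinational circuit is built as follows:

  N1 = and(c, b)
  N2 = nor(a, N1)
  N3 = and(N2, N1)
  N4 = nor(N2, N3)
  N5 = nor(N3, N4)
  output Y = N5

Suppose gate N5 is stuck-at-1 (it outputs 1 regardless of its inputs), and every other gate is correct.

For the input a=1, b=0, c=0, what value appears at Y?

Propagate with N5 forced: N1=0, N2=0, N3=0, N4=1, N5=1 [stuck-at-1].
So Y = 1. (Without the fault it would be 0.)

1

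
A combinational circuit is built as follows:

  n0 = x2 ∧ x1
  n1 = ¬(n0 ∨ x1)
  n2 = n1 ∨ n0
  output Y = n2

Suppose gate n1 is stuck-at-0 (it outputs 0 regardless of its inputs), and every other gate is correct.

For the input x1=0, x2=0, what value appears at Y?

Propagate with n1 forced: n0=0, n1=0 [stuck-at-0], n2=0.
So Y = 0. (Without the fault it would be 1.)

0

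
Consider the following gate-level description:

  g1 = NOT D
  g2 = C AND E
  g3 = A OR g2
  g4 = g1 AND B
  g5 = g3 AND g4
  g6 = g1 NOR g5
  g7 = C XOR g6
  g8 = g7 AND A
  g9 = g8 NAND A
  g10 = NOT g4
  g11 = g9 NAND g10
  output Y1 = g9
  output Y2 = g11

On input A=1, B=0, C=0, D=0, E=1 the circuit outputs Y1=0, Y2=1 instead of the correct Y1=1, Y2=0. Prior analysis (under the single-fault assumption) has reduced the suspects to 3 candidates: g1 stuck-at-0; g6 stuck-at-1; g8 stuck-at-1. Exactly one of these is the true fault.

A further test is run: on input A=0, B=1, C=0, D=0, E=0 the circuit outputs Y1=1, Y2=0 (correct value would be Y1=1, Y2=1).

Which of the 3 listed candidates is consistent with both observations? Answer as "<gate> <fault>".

g1 stuck-at-0

Evaluate each candidate on input A=0, B=1, C=0, D=0, E=0:
  g1 stuck-at-0: g1=0 [stuck-at-0], g2=0, g3=0, g4=0, g5=0, g6=1, g7=1, g8=0, g9=1, g10=1, g11=0 → Y1=1, Y2=0 — matches
  g6 stuck-at-1: g1=1, g2=0, g3=0, g4=1, g5=0, g6=1 [stuck-at-1], g7=1, g8=0, g9=1, g10=0, g11=1 → Y1=1, Y2=1 — eliminated
  g8 stuck-at-1: g1=1, g2=0, g3=0, g4=1, g5=0, g6=0, g7=0, g8=1 [stuck-at-1], g9=1, g10=0, g11=1 → Y1=1, Y2=1 — eliminated
Only g1 stuck-at-0 reproduces the observed Y1=1, Y2=0.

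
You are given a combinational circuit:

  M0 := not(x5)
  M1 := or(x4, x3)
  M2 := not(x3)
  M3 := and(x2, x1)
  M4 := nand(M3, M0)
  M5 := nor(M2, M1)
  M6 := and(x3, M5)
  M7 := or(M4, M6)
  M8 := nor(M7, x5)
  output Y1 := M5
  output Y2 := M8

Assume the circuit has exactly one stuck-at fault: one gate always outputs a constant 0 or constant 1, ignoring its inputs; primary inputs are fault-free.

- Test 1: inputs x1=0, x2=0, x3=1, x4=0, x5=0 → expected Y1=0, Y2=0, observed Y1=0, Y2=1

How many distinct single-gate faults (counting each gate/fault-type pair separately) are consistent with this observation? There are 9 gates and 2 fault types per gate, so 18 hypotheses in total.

Fault-free: M0=1, M1=1, M2=0, M3=0, M4=1, M5=0, M6=0, M7=1, M8=0 → Y1=0, Y2=0. Observed Y1=0, Y2=1.
  M0: none of the 2 fault types match ✗
  M1: none of the 2 fault types match ✗
  M2: none of the 2 fault types match ✗
  M3: stuck-at-1 ✓; others ✗
  M4: stuck-at-0 ✓; others ✗
  M5: none of the 2 fault types match ✗
  M6: none of the 2 fault types match ✗
  M7: stuck-at-0 ✓; others ✗
  M8: stuck-at-1 ✓; others ✗
Consistent faults: {M3 stuck-at-1, M4 stuck-at-0, M7 stuck-at-0, M8 stuck-at-1} — 4 in all.

4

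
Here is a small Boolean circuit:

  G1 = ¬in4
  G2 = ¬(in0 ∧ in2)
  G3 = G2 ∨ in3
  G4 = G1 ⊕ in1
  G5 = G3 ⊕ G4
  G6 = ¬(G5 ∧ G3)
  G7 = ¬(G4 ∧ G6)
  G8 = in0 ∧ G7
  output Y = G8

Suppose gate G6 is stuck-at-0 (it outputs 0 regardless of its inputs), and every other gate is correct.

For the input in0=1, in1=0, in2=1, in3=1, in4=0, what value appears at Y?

Propagate with G6 forced: G1=1, G2=0, G3=1, G4=1, G5=0, G6=0 [stuck-at-0], G7=1, G8=1.
So Y = 1. (Without the fault it would be 0.)

1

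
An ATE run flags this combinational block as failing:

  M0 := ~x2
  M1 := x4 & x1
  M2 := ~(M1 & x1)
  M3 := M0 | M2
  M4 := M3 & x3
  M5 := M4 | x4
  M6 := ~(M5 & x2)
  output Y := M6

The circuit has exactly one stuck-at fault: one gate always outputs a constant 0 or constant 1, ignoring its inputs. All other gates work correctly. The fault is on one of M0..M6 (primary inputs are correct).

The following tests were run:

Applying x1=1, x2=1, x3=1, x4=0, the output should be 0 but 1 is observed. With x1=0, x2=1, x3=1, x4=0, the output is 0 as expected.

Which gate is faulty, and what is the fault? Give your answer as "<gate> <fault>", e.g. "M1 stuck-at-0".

M1 stuck-at-1

Fault-free values for test 1 (x1=1, x2=1, x3=1, x4=0): M0=0, M1=0, M2=1, M3=1, M4=1, M5=1, M6=0, giving Y=0. Observed 1.
Test 1: faults giving observed 1 are {M1 stuck-at-1, M2 stuck-at-0, M3 stuck-at-0, M4 stuck-at-0, M5 stuck-at-0, M6 stuck-at-1}.
Test 2 (x1=0, x2=1, x3=1, x4=0): fault-free M0=0, M1=0, M2=1, M3=1, M4=1, M5=1, M6=0 → 0; observed 0. Eliminates M2 stuck-at-0, M3 stuck-at-0, M4 stuck-at-0, M5 stuck-at-0, M6 stuck-at-1.
Only M1 stuck-at-1 is consistent with every test.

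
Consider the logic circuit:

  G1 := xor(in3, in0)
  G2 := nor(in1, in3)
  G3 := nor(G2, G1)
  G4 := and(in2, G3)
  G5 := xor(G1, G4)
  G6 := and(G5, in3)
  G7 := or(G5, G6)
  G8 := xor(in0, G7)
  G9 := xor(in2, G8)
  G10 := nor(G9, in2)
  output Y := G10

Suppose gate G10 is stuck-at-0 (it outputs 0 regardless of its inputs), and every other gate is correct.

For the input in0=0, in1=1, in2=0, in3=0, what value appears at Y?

0

Propagate with G10 forced: G1=0, G2=0, G3=1, G4=0, G5=0, G6=0, G7=0, G8=0, G9=0, G10=0 [stuck-at-0].
So Y = 0. (Without the fault it would be 1.)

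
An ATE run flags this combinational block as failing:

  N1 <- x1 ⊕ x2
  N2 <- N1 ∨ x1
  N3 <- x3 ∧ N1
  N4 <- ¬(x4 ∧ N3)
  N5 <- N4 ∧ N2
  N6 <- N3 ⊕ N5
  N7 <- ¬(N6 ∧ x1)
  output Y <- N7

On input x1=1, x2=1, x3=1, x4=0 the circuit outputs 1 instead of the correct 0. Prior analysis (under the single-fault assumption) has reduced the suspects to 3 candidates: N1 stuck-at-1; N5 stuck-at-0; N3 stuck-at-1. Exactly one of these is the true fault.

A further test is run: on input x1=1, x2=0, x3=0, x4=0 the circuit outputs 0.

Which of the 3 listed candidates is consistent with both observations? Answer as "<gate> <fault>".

Evaluate each candidate on input x1=1, x2=0, x3=0, x4=0:
  N1 stuck-at-1: N1=1 [stuck-at-1], N2=1, N3=0, N4=1, N5=1, N6=1, N7=0 → 0 — matches
  N5 stuck-at-0: N1=1, N2=1, N3=0, N4=1, N5=0 [stuck-at-0], N6=0, N7=1 → 1 — eliminated
  N3 stuck-at-1: N1=1, N2=1, N3=1 [stuck-at-1], N4=1, N5=1, N6=0, N7=1 → 1 — eliminated
Only N1 stuck-at-1 reproduces the observed 0.

N1 stuck-at-1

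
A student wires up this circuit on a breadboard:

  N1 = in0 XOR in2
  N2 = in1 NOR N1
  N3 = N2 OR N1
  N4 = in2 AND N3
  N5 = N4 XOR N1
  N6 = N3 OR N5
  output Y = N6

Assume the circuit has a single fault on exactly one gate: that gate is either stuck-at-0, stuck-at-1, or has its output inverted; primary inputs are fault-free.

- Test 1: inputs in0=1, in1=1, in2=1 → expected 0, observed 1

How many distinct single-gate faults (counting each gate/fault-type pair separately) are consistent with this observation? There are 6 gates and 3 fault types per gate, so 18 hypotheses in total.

Fault-free: N1=0, N2=0, N3=0, N4=0, N5=0, N6=0 → 0. Observed 1.
  N1: stuck-at-1, inverted output ✓; others ✗
  N2: stuck-at-1, inverted output ✓; others ✗
  N3: stuck-at-1, inverted output ✓; others ✗
  N4: stuck-at-1, inverted output ✓; others ✗
  N5: stuck-at-1, inverted output ✓; others ✗
  N6: stuck-at-1, inverted output ✓; others ✗
Consistent faults: {N1 stuck-at-1, N1 inverted output, N2 stuck-at-1, N2 inverted output, N3 stuck-at-1, N3 inverted output, N4 stuck-at-1, N4 inverted output, N5 stuck-at-1, N5 inverted output, N6 stuck-at-1, N6 inverted output} — 12 in all.

12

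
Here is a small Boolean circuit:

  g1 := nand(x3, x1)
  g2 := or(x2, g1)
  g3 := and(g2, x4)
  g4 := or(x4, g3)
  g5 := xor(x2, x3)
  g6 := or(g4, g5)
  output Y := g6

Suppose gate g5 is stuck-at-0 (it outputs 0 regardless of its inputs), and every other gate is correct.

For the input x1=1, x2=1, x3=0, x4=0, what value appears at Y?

0

Propagate with g5 forced: g1=1, g2=1, g3=0, g4=0, g5=0 [stuck-at-0], g6=0.
So Y = 0. (Without the fault it would be 1.)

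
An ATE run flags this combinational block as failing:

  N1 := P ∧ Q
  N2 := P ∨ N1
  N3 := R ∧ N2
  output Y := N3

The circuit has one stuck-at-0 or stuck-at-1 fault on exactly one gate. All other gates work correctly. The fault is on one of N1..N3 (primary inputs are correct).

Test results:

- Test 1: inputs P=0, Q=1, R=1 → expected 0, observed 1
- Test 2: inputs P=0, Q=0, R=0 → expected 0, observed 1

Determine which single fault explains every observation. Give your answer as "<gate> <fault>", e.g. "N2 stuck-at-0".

Fault-free values for test 1 (P=0, Q=1, R=1): N1=0, N2=0, N3=0, giving Y=0. Observed 1.
Test 1: faults giving observed 1 are {N1 stuck-at-1, N2 stuck-at-1, N3 stuck-at-1}.
Test 2 (P=0, Q=0, R=0): fault-free N1=0, N2=0, N3=0 → 0; observed 1. Eliminates N1 stuck-at-1, N2 stuck-at-1.
Only N3 stuck-at-1 is consistent with every test.

N3 stuck-at-1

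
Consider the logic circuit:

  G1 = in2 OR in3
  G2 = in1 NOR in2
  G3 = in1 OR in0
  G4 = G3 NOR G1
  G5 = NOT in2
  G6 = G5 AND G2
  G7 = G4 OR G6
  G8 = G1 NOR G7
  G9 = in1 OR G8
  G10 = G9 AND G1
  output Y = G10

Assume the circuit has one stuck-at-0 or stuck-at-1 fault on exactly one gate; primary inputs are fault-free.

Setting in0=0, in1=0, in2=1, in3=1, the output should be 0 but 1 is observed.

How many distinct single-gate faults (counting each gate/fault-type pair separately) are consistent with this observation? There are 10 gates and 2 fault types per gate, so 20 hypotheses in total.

3

Fault-free: G1=1, G2=0, G3=0, G4=0, G5=0, G6=0, G7=0, G8=0, G9=0, G10=0 → 0. Observed 1.
  G1: none of the 2 fault types match ✗
  G2: none of the 2 fault types match ✗
  G3: none of the 2 fault types match ✗
  G4: none of the 2 fault types match ✗
  G5: none of the 2 fault types match ✗
  G6: none of the 2 fault types match ✗
  G7: none of the 2 fault types match ✗
  G8: stuck-at-1 ✓; others ✗
  G9: stuck-at-1 ✓; others ✗
  G10: stuck-at-1 ✓; others ✗
Consistent faults: {G8 stuck-at-1, G9 stuck-at-1, G10 stuck-at-1} — 3 in all.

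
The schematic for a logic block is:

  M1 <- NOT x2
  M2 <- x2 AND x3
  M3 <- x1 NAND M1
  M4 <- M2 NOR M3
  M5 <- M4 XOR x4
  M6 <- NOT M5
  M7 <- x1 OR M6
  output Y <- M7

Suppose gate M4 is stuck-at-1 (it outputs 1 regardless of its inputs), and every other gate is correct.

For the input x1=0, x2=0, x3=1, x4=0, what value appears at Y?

Propagate with M4 forced: M1=1, M2=0, M3=1, M4=1 [stuck-at-1], M5=1, M6=0, M7=0.
So Y = 0. (Without the fault it would be 1.)

0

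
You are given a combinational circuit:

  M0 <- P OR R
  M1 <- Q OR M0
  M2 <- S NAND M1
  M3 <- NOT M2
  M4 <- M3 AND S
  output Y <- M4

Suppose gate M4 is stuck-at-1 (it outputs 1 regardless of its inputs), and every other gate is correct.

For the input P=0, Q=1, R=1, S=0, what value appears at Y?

Propagate with M4 forced: M0=1, M1=1, M2=1, M3=0, M4=1 [stuck-at-1].
So Y = 1. (Without the fault it would be 0.)

1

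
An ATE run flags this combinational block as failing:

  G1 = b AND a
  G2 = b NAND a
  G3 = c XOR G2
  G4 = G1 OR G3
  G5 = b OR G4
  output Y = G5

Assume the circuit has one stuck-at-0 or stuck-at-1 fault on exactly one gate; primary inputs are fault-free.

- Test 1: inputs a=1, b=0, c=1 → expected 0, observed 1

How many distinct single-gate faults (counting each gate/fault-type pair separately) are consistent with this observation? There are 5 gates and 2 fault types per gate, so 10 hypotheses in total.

Fault-free: G1=0, G2=1, G3=0, G4=0, G5=0 → 0. Observed 1.
  G1 stuck-at-0: output 0 ✗
  G1 stuck-at-1: output 1 ✓
  G2 stuck-at-0: output 1 ✓
  G2 stuck-at-1: output 0 ✗
  G3 stuck-at-0: output 0 ✗
  G3 stuck-at-1: output 1 ✓
  G4 stuck-at-0: output 0 ✗
  G4 stuck-at-1: output 1 ✓
  G5 stuck-at-0: output 0 ✗
  G5 stuck-at-1: output 1 ✓
Consistent faults: {G1 stuck-at-1, G2 stuck-at-0, G3 stuck-at-1, G4 stuck-at-1, G5 stuck-at-1} — 5 in all.

5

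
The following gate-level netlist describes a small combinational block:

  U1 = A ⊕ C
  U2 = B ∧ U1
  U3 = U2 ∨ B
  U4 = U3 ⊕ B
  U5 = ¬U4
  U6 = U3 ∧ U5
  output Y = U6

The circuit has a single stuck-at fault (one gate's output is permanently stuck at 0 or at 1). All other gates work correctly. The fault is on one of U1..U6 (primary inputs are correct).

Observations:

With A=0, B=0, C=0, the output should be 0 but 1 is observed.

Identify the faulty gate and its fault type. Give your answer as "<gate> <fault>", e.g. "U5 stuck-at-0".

Fault-free values for test 1 (A=0, B=0, C=0): U1=0, U2=0, U3=0, U4=0, U5=1, U6=0, giving Y=0. Observed 1.
Test 1: faults giving observed 1 are {U6 stuck-at-1}.
Only U6 stuck-at-1 is consistent with every test.

U6 stuck-at-1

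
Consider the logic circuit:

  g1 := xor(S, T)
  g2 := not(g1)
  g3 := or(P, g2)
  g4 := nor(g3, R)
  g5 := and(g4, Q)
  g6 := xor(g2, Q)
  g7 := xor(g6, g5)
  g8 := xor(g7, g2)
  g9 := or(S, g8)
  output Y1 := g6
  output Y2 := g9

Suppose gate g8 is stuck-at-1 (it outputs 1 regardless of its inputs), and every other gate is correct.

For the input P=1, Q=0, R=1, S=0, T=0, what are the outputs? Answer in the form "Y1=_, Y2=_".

Y1=1, Y2=1

Propagate with g8 forced: g1=0, g2=1, g3=1, g4=0, g5=0, g6=1, g7=1, g8=1 [stuck-at-1], g9=1.
So the outputs are Y1=1, Y2=1. (Without the fault they would be Y1=1, Y2=0.)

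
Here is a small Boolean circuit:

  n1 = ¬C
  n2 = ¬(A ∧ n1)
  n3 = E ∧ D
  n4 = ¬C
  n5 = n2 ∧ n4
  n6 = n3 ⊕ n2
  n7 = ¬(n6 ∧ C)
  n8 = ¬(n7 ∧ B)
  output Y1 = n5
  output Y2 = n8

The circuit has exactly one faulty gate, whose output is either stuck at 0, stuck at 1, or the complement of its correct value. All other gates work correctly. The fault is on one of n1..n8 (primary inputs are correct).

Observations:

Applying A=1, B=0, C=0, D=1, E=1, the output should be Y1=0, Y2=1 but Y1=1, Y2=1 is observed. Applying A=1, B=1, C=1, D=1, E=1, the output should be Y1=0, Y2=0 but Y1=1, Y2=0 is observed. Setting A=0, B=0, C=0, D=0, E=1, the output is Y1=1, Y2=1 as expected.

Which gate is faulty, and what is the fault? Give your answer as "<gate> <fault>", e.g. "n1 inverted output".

n5 stuck-at-1

Fault-free values for test 1 (A=1, B=0, C=0, D=1, E=1): n1=1, n2=0, n3=1, n4=1, n5=0, n6=1, n7=1, n8=1, giving Y1=0, Y2=1. Observed Y1=1, Y2=1.
Test 1: faults giving observed Y1=1, Y2=1 are {n1 stuck-at-0, n1 inverted output, n2 stuck-at-1, n2 inverted output, n5 stuck-at-1, n5 inverted output}.
Test 2 (A=1, B=1, C=1, D=1, E=1): fault-free n1=0, n2=1, n3=1, n4=0, n5=0, n6=0, n7=1, n8=0 → Y1=0, Y2=0; observed Y1=1, Y2=0. Eliminates n1 stuck-at-0, n1 inverted output, n2 stuck-at-1, n2 inverted output.
Test 3 (A=0, B=0, C=0, D=0, E=1): fault-free n1=1, n2=1, n3=0, n4=1, n5=1, n6=1, n7=1, n8=1 → Y1=1, Y2=1; observed Y1=1, Y2=1. Eliminates n5 inverted output.
Only n5 stuck-at-1 is consistent with every test.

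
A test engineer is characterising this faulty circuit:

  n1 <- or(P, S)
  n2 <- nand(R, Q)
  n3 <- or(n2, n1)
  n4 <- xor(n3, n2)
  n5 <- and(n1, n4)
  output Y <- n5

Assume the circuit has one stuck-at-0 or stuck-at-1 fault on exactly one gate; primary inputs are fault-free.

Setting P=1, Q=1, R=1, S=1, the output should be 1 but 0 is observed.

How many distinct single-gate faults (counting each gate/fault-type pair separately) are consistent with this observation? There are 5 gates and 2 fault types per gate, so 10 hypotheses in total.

5

Fault-free: n1=1, n2=0, n3=1, n4=1, n5=1 → 1. Observed 0.
  n1 stuck-at-0: output 0 ✓
  n1 stuck-at-1: output 1 ✗
  n2 stuck-at-0: output 1 ✗
  n2 stuck-at-1: output 0 ✓
  n3 stuck-at-0: output 0 ✓
  n3 stuck-at-1: output 1 ✗
  n4 stuck-at-0: output 0 ✓
  n4 stuck-at-1: output 1 ✗
  n5 stuck-at-0: output 0 ✓
  n5 stuck-at-1: output 1 ✗
Consistent faults: {n1 stuck-at-0, n2 stuck-at-1, n3 stuck-at-0, n4 stuck-at-0, n5 stuck-at-0} — 5 in all.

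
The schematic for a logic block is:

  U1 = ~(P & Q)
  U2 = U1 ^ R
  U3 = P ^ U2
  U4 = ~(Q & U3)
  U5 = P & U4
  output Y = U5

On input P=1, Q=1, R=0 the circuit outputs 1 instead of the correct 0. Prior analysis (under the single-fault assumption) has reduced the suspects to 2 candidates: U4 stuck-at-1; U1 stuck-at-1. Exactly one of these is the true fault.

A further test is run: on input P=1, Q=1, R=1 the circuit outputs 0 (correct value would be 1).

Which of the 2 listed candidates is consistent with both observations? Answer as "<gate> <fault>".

U1 stuck-at-1

Evaluate each candidate on input P=1, Q=1, R=1:
  U4 stuck-at-1: U1=0, U2=1, U3=0, U4=1 [stuck-at-1], U5=1 → 1 — eliminated
  U1 stuck-at-1: U1=1 [stuck-at-1], U2=0, U3=1, U4=0, U5=0 → 0 — matches
Only U1 stuck-at-1 reproduces the observed 0.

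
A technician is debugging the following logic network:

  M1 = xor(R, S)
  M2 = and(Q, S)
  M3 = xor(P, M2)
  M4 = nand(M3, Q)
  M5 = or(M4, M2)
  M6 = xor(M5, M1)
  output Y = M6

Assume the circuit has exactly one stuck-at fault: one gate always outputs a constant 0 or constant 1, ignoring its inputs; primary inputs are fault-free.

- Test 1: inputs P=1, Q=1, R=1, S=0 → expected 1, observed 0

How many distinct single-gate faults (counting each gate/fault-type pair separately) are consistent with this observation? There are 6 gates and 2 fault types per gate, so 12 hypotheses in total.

Fault-free: M1=1, M2=0, M3=1, M4=0, M5=0, M6=1 → 1. Observed 0.
  M1 stuck-at-0: output 0 ✓
  M1 stuck-at-1: output 1 ✗
  M2 stuck-at-0: output 1 ✗
  M2 stuck-at-1: output 0 ✓
  M3 stuck-at-0: output 0 ✓
  M3 stuck-at-1: output 1 ✗
  M4 stuck-at-0: output 1 ✗
  M4 stuck-at-1: output 0 ✓
  M5 stuck-at-0: output 1 ✗
  M5 stuck-at-1: output 0 ✓
  M6 stuck-at-0: output 0 ✓
  M6 stuck-at-1: output 1 ✗
Consistent faults: {M1 stuck-at-0, M2 stuck-at-1, M3 stuck-at-0, M4 stuck-at-1, M5 stuck-at-1, M6 stuck-at-0} — 6 in all.

6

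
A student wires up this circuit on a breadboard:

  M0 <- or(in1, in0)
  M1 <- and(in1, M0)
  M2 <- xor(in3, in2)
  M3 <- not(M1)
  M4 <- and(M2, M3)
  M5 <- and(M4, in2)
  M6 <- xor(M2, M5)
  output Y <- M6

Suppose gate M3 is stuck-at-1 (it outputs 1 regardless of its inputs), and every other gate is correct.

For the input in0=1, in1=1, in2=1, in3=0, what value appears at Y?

Propagate with M3 forced: M0=1, M1=1, M2=1, M3=1 [stuck-at-1], M4=1, M5=1, M6=0.
So Y = 0. (Without the fault it would be 1.)

0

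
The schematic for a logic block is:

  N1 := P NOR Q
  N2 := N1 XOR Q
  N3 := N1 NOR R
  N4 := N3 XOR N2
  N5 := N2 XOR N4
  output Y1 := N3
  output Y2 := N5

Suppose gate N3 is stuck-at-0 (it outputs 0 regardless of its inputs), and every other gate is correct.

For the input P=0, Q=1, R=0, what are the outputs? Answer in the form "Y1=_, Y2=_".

Propagate with N3 forced: N1=0, N2=1, N3=0 [stuck-at-0], N4=1, N5=0.
So the outputs are Y1=0, Y2=0. (Without the fault they would be Y1=1, Y2=1.)

Y1=0, Y2=0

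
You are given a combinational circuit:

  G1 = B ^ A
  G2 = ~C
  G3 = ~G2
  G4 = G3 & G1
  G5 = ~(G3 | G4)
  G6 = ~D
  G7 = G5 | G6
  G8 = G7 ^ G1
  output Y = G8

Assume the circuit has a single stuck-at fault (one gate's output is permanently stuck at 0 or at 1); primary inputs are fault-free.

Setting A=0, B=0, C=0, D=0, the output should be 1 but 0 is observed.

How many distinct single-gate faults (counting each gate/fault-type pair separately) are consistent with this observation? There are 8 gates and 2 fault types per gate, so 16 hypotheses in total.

Fault-free: G1=0, G2=1, G3=0, G4=0, G5=1, G6=1, G7=1, G8=1 → 1. Observed 0.
  G1: stuck-at-1 ✓; others ✗
  G2: none of the 2 fault types match ✗
  G3: none of the 2 fault types match ✗
  G4: none of the 2 fault types match ✗
  G5: none of the 2 fault types match ✗
  G6: none of the 2 fault types match ✗
  G7: stuck-at-0 ✓; others ✗
  G8: stuck-at-0 ✓; others ✗
Consistent faults: {G1 stuck-at-1, G7 stuck-at-0, G8 stuck-at-0} — 3 in all.

3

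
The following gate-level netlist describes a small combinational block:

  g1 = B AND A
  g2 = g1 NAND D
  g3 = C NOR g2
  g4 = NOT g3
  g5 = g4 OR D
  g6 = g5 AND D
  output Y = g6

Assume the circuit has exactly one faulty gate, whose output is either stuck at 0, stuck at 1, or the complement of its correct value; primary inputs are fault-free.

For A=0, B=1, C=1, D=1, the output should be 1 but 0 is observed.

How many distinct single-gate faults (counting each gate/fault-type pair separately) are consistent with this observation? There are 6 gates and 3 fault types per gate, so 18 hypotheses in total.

Fault-free: g1=0, g2=1, g3=0, g4=1, g5=1, g6=1 → 1. Observed 0.
  g1: none of the 3 fault types match ✗
  g2: none of the 3 fault types match ✗
  g3: none of the 3 fault types match ✗
  g4: none of the 3 fault types match ✗
  g5: stuck-at-0, inverted output ✓; others ✗
  g6: stuck-at-0, inverted output ✓; others ✗
Consistent faults: {g5 stuck-at-0, g5 inverted output, g6 stuck-at-0, g6 inverted output} — 4 in all.

4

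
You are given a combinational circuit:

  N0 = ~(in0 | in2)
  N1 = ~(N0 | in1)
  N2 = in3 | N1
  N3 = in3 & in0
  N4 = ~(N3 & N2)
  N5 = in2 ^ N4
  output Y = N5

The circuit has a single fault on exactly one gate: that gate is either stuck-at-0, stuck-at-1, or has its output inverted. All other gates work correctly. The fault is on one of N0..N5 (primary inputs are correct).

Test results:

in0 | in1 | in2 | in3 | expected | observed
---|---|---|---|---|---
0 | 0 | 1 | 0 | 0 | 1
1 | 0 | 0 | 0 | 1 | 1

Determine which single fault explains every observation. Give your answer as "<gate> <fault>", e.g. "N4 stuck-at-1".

N5 stuck-at-1

Fault-free values for test 1 (in0=0, in1=0, in2=1, in3=0): N0=0, N1=1, N2=1, N3=0, N4=1, N5=0, giving Y=0. Observed 1.
Test 1: faults giving observed 1 are {N3 stuck-at-1, N3 inverted output, N4 stuck-at-0, N4 inverted output, N5 stuck-at-1, N5 inverted output}.
Test 2 (in0=1, in1=0, in2=0, in3=0): fault-free N0=0, N1=1, N2=1, N3=0, N4=1, N5=1 → 1; observed 1. Eliminates N3 stuck-at-1, N3 inverted output, N4 stuck-at-0, N4 inverted output, N5 inverted output.
Only N5 stuck-at-1 is consistent with every test.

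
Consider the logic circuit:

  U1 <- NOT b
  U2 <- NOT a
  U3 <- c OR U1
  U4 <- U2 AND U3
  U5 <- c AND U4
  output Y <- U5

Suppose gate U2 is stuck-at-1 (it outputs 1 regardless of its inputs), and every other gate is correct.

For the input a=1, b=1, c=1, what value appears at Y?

Propagate with U2 forced: U1=0, U2=1 [stuck-at-1], U3=1, U4=1, U5=1.
So Y = 1. (Without the fault it would be 0.)

1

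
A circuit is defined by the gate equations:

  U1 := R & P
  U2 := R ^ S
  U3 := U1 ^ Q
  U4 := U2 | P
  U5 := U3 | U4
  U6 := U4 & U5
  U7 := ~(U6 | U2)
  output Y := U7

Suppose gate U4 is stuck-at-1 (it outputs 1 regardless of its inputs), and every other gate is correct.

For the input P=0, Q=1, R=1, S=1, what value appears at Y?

0

Propagate with U4 forced: U1=0, U2=0, U3=1, U4=1 [stuck-at-1], U5=1, U6=1, U7=0.
So Y = 0. (Without the fault it would be 1.)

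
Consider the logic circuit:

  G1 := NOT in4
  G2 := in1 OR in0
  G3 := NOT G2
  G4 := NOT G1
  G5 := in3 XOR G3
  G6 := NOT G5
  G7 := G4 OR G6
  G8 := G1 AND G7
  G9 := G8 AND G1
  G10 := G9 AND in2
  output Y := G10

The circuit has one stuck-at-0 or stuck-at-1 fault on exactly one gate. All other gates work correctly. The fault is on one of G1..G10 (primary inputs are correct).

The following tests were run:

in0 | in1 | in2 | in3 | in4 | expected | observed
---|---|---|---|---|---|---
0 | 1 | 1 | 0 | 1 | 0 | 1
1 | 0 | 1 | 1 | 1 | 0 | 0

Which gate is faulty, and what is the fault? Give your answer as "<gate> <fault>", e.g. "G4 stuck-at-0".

Fault-free values for test 1 (in0=0, in1=1, in2=1, in3=0, in4=1): G1=0, G2=1, G3=0, G4=1, G5=0, G6=1, G7=1, G8=0, G9=0, G10=0, giving Y=0. Observed 1.
Test 1: faults giving observed 1 are {G1 stuck-at-1, G9 stuck-at-1, G10 stuck-at-1}.
Test 2 (in0=1, in1=0, in2=1, in3=1, in4=1): fault-free G1=0, G2=1, G3=0, G4=1, G5=1, G6=0, G7=1, G8=0, G9=0, G10=0 → 0; observed 0. Eliminates G9 stuck-at-1, G10 stuck-at-1.
Only G1 stuck-at-1 is consistent with every test.

G1 stuck-at-1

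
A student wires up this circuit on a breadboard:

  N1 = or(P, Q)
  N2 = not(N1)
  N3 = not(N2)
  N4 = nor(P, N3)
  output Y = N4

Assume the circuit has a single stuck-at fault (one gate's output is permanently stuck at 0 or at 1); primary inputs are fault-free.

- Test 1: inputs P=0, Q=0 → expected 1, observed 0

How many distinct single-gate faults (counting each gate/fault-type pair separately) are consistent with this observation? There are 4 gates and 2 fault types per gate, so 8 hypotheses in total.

4

Fault-free: N1=0, N2=1, N3=0, N4=1 → 1. Observed 0.
  N1 stuck-at-0: output 1 ✗
  N1 stuck-at-1: output 0 ✓
  N2 stuck-at-0: output 0 ✓
  N2 stuck-at-1: output 1 ✗
  N3 stuck-at-0: output 1 ✗
  N3 stuck-at-1: output 0 ✓
  N4 stuck-at-0: output 0 ✓
  N4 stuck-at-1: output 1 ✗
Consistent faults: {N1 stuck-at-1, N2 stuck-at-0, N3 stuck-at-1, N4 stuck-at-0} — 4 in all.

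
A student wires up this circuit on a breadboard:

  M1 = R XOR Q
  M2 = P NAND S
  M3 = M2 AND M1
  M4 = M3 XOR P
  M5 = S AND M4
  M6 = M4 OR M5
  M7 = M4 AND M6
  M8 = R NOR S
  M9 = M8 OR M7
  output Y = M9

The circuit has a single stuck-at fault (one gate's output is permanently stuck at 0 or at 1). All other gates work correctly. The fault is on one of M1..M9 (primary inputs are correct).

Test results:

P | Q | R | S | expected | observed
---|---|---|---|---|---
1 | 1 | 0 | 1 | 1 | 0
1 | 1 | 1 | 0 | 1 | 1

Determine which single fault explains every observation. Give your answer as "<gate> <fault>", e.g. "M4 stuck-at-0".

Fault-free values for test 1 (P=1, Q=1, R=0, S=1): M1=1, M2=0, M3=0, M4=1, M5=1, M6=1, M7=1, M8=0, M9=1, giving Y=1. Observed 0.
Test 1: faults giving observed 0 are {M2 stuck-at-1, M3 stuck-at-1, M4 stuck-at-0, M6 stuck-at-0, M7 stuck-at-0, M9 stuck-at-0}.
Test 2 (P=1, Q=1, R=1, S=0): fault-free M1=0, M2=1, M3=0, M4=1, M5=0, M6=1, M7=1, M8=0, M9=1 → 1; observed 1. Eliminates M3 stuck-at-1, M4 stuck-at-0, M6 stuck-at-0, M7 stuck-at-0, M9 stuck-at-0.
Only M2 stuck-at-1 is consistent with every test.

M2 stuck-at-1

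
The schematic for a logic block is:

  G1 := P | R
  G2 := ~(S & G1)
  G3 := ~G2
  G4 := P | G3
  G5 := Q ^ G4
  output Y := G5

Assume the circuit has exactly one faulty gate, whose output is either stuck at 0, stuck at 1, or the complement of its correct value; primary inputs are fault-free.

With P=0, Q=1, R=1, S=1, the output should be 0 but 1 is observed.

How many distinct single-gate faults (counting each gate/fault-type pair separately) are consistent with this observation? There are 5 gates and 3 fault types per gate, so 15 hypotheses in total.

Fault-free: G1=1, G2=0, G3=1, G4=1, G5=0 → 0. Observed 1.
  G1: stuck-at-0, inverted output ✓; others ✗
  G2: stuck-at-1, inverted output ✓; others ✗
  G3: stuck-at-0, inverted output ✓; others ✗
  G4: stuck-at-0, inverted output ✓; others ✗
  G5: stuck-at-1, inverted output ✓; others ✗
Consistent faults: {G1 stuck-at-0, G1 inverted output, G2 stuck-at-1, G2 inverted output, G3 stuck-at-0, G3 inverted output, G4 stuck-at-0, G4 inverted output, G5 stuck-at-1, G5 inverted output} — 10 in all.

10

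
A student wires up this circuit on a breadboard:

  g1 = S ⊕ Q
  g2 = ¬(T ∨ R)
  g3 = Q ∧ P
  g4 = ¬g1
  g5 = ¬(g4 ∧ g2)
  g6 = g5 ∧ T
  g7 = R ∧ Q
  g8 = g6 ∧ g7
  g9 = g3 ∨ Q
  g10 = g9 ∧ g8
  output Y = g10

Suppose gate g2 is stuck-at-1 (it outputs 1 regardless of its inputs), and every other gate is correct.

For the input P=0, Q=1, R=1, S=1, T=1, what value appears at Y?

0

Propagate with g2 forced: g1=0, g2=1 [stuck-at-1], g3=0, g4=1, g5=0, g6=0, g7=1, g8=0, g9=1, g10=0.
So Y = 0. (Without the fault it would be 1.)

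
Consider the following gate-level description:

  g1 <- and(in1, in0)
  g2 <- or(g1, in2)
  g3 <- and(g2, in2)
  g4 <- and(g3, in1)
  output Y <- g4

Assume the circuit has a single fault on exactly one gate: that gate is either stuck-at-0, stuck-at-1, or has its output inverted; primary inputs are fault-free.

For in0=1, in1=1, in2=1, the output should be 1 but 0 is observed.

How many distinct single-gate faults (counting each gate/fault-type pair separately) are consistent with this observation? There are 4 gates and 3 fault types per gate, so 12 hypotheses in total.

6

Fault-free: g1=1, g2=1, g3=1, g4=1 → 1. Observed 0.
  g1 stuck-at-0: output 1 ✗
  g1 stuck-at-1: output 1 ✗
  g1 inverted output: output 1 ✗
  g2 stuck-at-0: output 0 ✓
  g2 stuck-at-1: output 1 ✗
  g2 inverted output: output 0 ✓
  g3 stuck-at-0: output 0 ✓
  g3 stuck-at-1: output 1 ✗
  g3 inverted output: output 0 ✓
  g4 stuck-at-0: output 0 ✓
  g4 stuck-at-1: output 1 ✗
  g4 inverted output: output 0 ✓
Consistent faults: {g2 stuck-at-0, g2 inverted output, g3 stuck-at-0, g3 inverted output, g4 stuck-at-0, g4 inverted output} — 6 in all.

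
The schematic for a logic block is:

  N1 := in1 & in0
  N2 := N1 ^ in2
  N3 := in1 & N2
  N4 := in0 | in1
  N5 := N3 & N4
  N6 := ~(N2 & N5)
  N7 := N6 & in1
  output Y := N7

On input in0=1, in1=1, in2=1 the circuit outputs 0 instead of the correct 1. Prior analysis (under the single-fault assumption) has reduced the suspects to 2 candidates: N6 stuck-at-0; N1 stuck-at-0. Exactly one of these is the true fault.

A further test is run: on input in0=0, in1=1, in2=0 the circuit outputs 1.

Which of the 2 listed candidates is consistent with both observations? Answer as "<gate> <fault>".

N1 stuck-at-0

Evaluate each candidate on input in0=0, in1=1, in2=0:
  N6 stuck-at-0: N1=0, N2=0, N3=0, N4=1, N5=0, N6=0 [stuck-at-0], N7=0 → 0 — eliminated
  N1 stuck-at-0: N1=0 [stuck-at-0], N2=0, N3=0, N4=1, N5=0, N6=1, N7=1 → 1 — matches
Only N1 stuck-at-0 reproduces the observed 1.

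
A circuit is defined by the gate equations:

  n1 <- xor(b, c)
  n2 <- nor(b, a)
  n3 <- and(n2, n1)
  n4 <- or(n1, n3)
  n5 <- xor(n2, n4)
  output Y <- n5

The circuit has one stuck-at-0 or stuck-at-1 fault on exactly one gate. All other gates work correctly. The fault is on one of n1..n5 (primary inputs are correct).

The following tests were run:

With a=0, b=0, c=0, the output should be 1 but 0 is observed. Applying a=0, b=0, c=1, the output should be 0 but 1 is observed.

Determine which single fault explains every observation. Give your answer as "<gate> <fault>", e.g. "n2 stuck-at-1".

n2 stuck-at-0

Fault-free values for test 1 (a=0, b=0, c=0): n1=0, n2=1, n3=0, n4=0, n5=1, giving Y=1. Observed 0.
Test 1: faults giving observed 0 are {n1 stuck-at-1, n2 stuck-at-0, n3 stuck-at-1, n4 stuck-at-1, n5 stuck-at-0}.
Test 2 (a=0, b=0, c=1): fault-free n1=1, n2=1, n3=1, n4=1, n5=0 → 0; observed 1. Eliminates n1 stuck-at-1, n3 stuck-at-1, n4 stuck-at-1, n5 stuck-at-0.
Only n2 stuck-at-0 is consistent with every test.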